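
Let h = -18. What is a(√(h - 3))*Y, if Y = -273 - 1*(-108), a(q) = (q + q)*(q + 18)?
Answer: 6930 - 5940*I*√21 ≈ 6930.0 - 27221.0*I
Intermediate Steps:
a(q) = 2*q*(18 + q) (a(q) = (2*q)*(18 + q) = 2*q*(18 + q))
Y = -165 (Y = -273 + 108 = -165)
a(√(h - 3))*Y = (2*√(-18 - 3)*(18 + √(-18 - 3)))*(-165) = (2*√(-21)*(18 + √(-21)))*(-165) = (2*(I*√21)*(18 + I*√21))*(-165) = (2*I*√21*(18 + I*√21))*(-165) = -330*I*√21*(18 + I*√21)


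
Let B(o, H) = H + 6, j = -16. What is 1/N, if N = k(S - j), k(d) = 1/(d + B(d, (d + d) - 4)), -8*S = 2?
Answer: 197/4 ≈ 49.250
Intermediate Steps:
S = -1/4 (S = -1/8*2 = -1/4 ≈ -0.25000)
B(o, H) = 6 + H
k(d) = 1/(2 + 3*d) (k(d) = 1/(d + (6 + ((d + d) - 4))) = 1/(d + (6 + (2*d - 4))) = 1/(d + (6 + (-4 + 2*d))) = 1/(d + (2 + 2*d)) = 1/(2 + 3*d))
N = 4/197 (N = 1/(2 + 3*(-1/4 - 1*(-16))) = 1/(2 + 3*(-1/4 + 16)) = 1/(2 + 3*(63/4)) = 1/(2 + 189/4) = 1/(197/4) = 4/197 ≈ 0.020305)
1/N = 1/(4/197) = 197/4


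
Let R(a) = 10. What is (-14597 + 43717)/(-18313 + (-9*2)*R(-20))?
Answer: -29120/18493 ≈ -1.5746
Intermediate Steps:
(-14597 + 43717)/(-18313 + (-9*2)*R(-20)) = (-14597 + 43717)/(-18313 - 9*2*10) = 29120/(-18313 - 18*10) = 29120/(-18313 - 180) = 29120/(-18493) = 29120*(-1/18493) = -29120/18493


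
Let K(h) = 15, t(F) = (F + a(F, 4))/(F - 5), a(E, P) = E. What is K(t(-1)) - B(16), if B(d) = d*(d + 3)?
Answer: -289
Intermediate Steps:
t(F) = 2*F/(-5 + F) (t(F) = (F + F)/(F - 5) = (2*F)/(-5 + F) = 2*F/(-5 + F))
B(d) = d*(3 + d)
K(t(-1)) - B(16) = 15 - 16*(3 + 16) = 15 - 16*19 = 15 - 1*304 = 15 - 304 = -289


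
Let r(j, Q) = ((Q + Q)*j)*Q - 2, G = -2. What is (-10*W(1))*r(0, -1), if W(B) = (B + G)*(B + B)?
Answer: -40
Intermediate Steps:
r(j, Q) = -2 + 2*j*Q² (r(j, Q) = ((2*Q)*j)*Q - 2 = (2*Q*j)*Q - 2 = 2*j*Q² - 2 = -2 + 2*j*Q²)
W(B) = 2*B*(-2 + B) (W(B) = (B - 2)*(B + B) = (-2 + B)*(2*B) = 2*B*(-2 + B))
(-10*W(1))*r(0, -1) = (-20*(-2 + 1))*(-2 + 2*0*(-1)²) = (-20*(-1))*(-2 + 2*0*1) = (-10*(-2))*(-2 + 0) = 20*(-2) = -40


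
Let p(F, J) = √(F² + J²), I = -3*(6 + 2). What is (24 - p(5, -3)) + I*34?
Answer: -792 - √34 ≈ -797.83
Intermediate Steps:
I = -24 (I = -3*8 = -24)
(24 - p(5, -3)) + I*34 = (24 - √(5² + (-3)²)) - 24*34 = (24 - √(25 + 9)) - 816 = (24 - √34) - 816 = -792 - √34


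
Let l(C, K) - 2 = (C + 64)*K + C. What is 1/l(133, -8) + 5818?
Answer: 8383737/1441 ≈ 5818.0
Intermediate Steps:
l(C, K) = 2 + C + K*(64 + C) (l(C, K) = 2 + ((C + 64)*K + C) = 2 + ((64 + C)*K + C) = 2 + (K*(64 + C) + C) = 2 + (C + K*(64 + C)) = 2 + C + K*(64 + C))
1/l(133, -8) + 5818 = 1/(2 + 133 + 64*(-8) + 133*(-8)) + 5818 = 1/(2 + 133 - 512 - 1064) + 5818 = 1/(-1441) + 5818 = -1/1441 + 5818 = 8383737/1441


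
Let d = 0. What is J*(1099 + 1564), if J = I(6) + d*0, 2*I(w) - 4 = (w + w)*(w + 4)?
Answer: 165106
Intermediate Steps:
I(w) = 2 + w*(4 + w) (I(w) = 2 + ((w + w)*(w + 4))/2 = 2 + ((2*w)*(4 + w))/2 = 2 + (2*w*(4 + w))/2 = 2 + w*(4 + w))
J = 62 (J = (2 + 6**2 + 4*6) + 0*0 = (2 + 36 + 24) + 0 = 62 + 0 = 62)
J*(1099 + 1564) = 62*(1099 + 1564) = 62*2663 = 165106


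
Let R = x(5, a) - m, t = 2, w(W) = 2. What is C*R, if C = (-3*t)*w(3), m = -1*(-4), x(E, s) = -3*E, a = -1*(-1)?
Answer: 228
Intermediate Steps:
a = 1
m = 4
C = -12 (C = -3*2*2 = -6*2 = -12)
R = -19 (R = -3*5 - 1*4 = -15 - 4 = -19)
C*R = -12*(-19) = 228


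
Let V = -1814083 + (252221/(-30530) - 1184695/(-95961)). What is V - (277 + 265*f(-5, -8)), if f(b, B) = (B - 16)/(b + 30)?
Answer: -5314753854454279/2929689330 ≈ -1.8141e+6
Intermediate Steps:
f(b, B) = (-16 + B)/(30 + b)
V = -5314687643475421/2929689330 (V = -1814083 + (252221*(-1/30530) - 1184695*(-1/95961)) = -1814083 + (-252221/30530 + 1184695/95961) = -1814083 + 11965358969/2929689330 = -5314687643475421/2929689330 ≈ -1.8141e+6)
V - (277 + 265*f(-5, -8)) = -5314687643475421/2929689330 - (277 + 265*((-16 - 8)/(30 - 5))) = -5314687643475421/2929689330 - (277 + 265*(-24/25)) = -5314687643475421/2929689330 - (277 - 1272/5) = -5314687643475421/2929689330 - 1*113/5 = -5314687643475421/2929689330 - 113/5 = -5314753854454279/2929689330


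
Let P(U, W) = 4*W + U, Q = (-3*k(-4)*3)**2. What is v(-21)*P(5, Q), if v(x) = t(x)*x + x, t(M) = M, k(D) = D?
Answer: 2179380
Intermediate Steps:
v(x) = x + x**2 (v(x) = x*x + x = x**2 + x = x + x**2)
Q = 1296 (Q = (-3*(-4)*3)**2 = (12*3)**2 = 36**2 = 1296)
P(U, W) = U + 4*W
v(-21)*P(5, Q) = (-21*(1 - 21))*(5 + 4*1296) = (-21*(-20))*(5 + 5184) = 420*5189 = 2179380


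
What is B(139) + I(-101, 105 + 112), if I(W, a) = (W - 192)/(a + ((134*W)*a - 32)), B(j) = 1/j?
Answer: 2977420/408200327 ≈ 0.0072940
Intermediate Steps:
I(W, a) = (-192 + W)/(-32 + a + 134*W*a) (I(W, a) = (-192 + W)/(a + (134*W*a - 32)) = (-192 + W)/(a + (-32 + 134*W*a)) = (-192 + W)/(-32 + a + 134*W*a))
B(139) + I(-101, 105 + 112) = 1/139 + (-192 - 101)/(-32 + (105 + 112) + 134*(-101)*(105 + 112)) = 1/139 - 293/(-32 + 217 + 134*(-101)*217) = 1/139 - 293/(-32 + 217 - 2936878) = 1/139 - 293/(-2936693) = 1/139 - 1/2936693*(-293) = 1/139 + 293/2936693 = 2977420/408200327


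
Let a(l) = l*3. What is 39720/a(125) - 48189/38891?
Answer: 101778643/972275 ≈ 104.68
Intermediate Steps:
a(l) = 3*l
39720/a(125) - 48189/38891 = 39720/((3*125)) - 48189/38891 = 39720/375 - 48189*1/38891 = 39720*(1/375) - 48189/38891 = 2648/25 - 48189/38891 = 101778643/972275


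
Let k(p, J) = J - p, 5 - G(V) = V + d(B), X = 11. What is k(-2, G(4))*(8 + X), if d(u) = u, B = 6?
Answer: -57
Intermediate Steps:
G(V) = -1 - V (G(V) = 5 - (V + 6) = 5 - (6 + V) = 5 + (-6 - V) = -1 - V)
k(-2, G(4))*(8 + X) = ((-1 - 1*4) - 1*(-2))*(8 + 11) = ((-1 - 4) + 2)*19 = (-5 + 2)*19 = -3*19 = -57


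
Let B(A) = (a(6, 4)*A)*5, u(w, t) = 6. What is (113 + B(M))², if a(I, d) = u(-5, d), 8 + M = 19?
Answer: 196249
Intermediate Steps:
M = 11 (M = -8 + 19 = 11)
a(I, d) = 6
B(A) = 30*A (B(A) = (6*A)*5 = 30*A)
(113 + B(M))² = (113 + 30*11)² = (113 + 330)² = 443² = 196249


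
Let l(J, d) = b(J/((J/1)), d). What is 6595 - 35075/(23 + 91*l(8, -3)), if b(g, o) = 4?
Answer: 2517190/387 ≈ 6504.4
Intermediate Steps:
l(J, d) = 4
6595 - 35075/(23 + 91*l(8, -3)) = 6595 - 35075/(23 + 91*4) = 6595 - 35075/(23 + 364) = 6595 - 35075/387 = 2517190/387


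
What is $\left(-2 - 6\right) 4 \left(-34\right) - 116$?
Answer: $972$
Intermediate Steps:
$\left(-2 - 6\right) 4 \left(-34\right) - 116 = \left(-8\right) 4 \left(-34\right) - 116 = \left(-32\right) \left(-34\right) - 116 = 1088 - 116 = 972$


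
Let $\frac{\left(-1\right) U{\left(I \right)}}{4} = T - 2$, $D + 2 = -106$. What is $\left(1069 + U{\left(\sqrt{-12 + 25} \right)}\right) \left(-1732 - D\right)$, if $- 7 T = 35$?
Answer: $-1781528$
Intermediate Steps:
$D = -108$ ($D = -2 - 106 = -108$)
$T = -5$ ($T = \left(- \frac{1}{7}\right) 35 = -5$)
$U{\left(I \right)} = 28$ ($U{\left(I \right)} = - 4 \left(-5 - 2\right) = \left(-4\right) \left(-7\right) = 28$)
$\left(1069 + U{\left(\sqrt{-12 + 25} \right)}\right) \left(-1732 - D\right) = \left(1069 + 28\right) \left(-1732 - -108\right) = 1097 \left(-1732 + 108\right) = 1097 \left(-1624\right) = -1781528$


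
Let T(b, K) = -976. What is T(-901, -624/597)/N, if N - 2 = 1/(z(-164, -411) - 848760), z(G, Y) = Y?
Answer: -828790896/1698341 ≈ -488.00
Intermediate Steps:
N = 1698341/849171 (N = 2 + 1/(-411 - 848760) = 2 + 1/(-849171) = 2 - 1/849171 = 1698341/849171 ≈ 2.0000)
T(-901, -624/597)/N = -976/1698341/849171 = -976*849171/1698341 = -828790896/1698341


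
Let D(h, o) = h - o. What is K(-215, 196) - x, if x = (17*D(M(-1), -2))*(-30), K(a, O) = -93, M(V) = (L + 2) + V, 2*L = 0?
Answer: 1437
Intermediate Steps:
L = 0 (L = (1/2)*0 = 0)
M(V) = 2 + V (M(V) = (0 + 2) + V = 2 + V)
x = -1530 (x = (17*((2 - 1) - 1*(-2)))*(-30) = (17*(1 + 2))*(-30) = (17*3)*(-30) = 51*(-30) = -1530)
K(-215, 196) - x = -93 - 1*(-1530) = -93 + 1530 = 1437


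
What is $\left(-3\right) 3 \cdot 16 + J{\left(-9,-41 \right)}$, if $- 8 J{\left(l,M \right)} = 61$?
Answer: $- \frac{1213}{8} \approx -151.63$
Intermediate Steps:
$J{\left(l,M \right)} = - \frac{61}{8}$ ($J{\left(l,M \right)} = \left(- \frac{1}{8}\right) 61 = - \frac{61}{8}$)
$\left(-3\right) 3 \cdot 16 + J{\left(-9,-41 \right)} = \left(-3\right) 3 \cdot 16 - \frac{61}{8} = \left(-9\right) 16 - \frac{61}{8} = -144 - \frac{61}{8} = - \frac{1213}{8}$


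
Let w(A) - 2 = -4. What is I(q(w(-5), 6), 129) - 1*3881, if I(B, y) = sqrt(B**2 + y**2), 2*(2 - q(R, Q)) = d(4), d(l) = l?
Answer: -3752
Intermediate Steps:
w(A) = -2 (w(A) = 2 - 4 = -2)
q(R, Q) = 0 (q(R, Q) = 2 - 1/2*4 = 2 - 2 = 0)
I(q(w(-5), 6), 129) - 1*3881 = sqrt(0**2 + 129**2) - 1*3881 = sqrt(0 + 16641) - 3881 = sqrt(16641) - 3881 = 129 - 3881 = -3752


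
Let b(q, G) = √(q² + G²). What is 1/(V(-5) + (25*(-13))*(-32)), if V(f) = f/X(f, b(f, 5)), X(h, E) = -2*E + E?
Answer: 20800/216319999 - √2/216319999 ≈ 9.6147e-5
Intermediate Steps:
b(q, G) = √(G² + q²)
X(h, E) = -E
V(f) = -f/√(25 + f²) (V(f) = f/((-√(5² + f²))) = f/((-√(25 + f²))) = f*(-1/√(25 + f²)) = -f/√(25 + f²))
1/(V(-5) + (25*(-13))*(-32)) = 1/(-1*(-5)/√(25 + (-5)²) + (25*(-13))*(-32)) = 1/(-1*(-5)/√(25 + 25) - 325*(-32)) = 1/(-1*(-5)/√50 + 10400) = 1/(-1*(-5)*√2/10 + 10400) = 1/(√2/2 + 10400) = 1/(10400 + √2/2)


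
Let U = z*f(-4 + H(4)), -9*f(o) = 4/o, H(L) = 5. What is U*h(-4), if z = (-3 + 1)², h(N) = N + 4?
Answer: 0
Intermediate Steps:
h(N) = 4 + N
f(o) = -4/(9*o)
z = 4 (z = (-2)² = 4)
U = -16/9 (U = 4*(-4/(9*(-4 + 5))) = 4*(-4/9/1) = 4*(-4/9*1) = 4*(-4/9) = -16/9 ≈ -1.7778)
U*h(-4) = -16*(4 - 4)/9 = -16/9*0 = 0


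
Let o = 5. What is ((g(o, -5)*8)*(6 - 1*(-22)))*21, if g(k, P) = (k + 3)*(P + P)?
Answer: -376320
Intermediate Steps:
g(k, P) = 2*P*(3 + k) (g(k, P) = (3 + k)*(2*P) = 2*P*(3 + k))
((g(o, -5)*8)*(6 - 1*(-22)))*21 = (((2*(-5)*(3 + 5))*8)*(6 - 1*(-22)))*21 = (((2*(-5)*8)*8)*(6 + 22))*21 = (-80*8*28)*21 = -640*28*21 = -17920*21 = -376320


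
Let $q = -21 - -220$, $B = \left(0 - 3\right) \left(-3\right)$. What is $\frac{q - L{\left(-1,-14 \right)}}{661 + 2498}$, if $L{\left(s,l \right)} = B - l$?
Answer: $\frac{176}{3159} \approx 0.055714$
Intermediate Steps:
$B = 9$ ($B = \left(-3\right) \left(-3\right) = 9$)
$q = 199$ ($q = -21 + 220 = 199$)
$L{\left(s,l \right)} = 9 - l$
$\frac{q - L{\left(-1,-14 \right)}}{661 + 2498} = \frac{199 - \left(9 - -14\right)}{661 + 2498} = \frac{199 - \left(9 + 14\right)}{3159} = \left(199 - 23\right) \frac{1}{3159} = 176 \cdot \frac{1}{3159} = \frac{176}{3159}$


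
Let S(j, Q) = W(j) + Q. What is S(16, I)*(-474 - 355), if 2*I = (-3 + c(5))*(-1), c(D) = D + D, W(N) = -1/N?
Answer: 47253/16 ≈ 2953.3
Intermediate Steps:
c(D) = 2*D
I = -7/2 (I = ((-3 + 2*5)*(-1))/2 = ((-3 + 10)*(-1))/2 = (7*(-1))/2 = (½)*(-7) = -7/2 ≈ -3.5000)
S(j, Q) = Q - 1/j (S(j, Q) = -1/j + Q = Q - 1/j)
S(16, I)*(-474 - 355) = (-7/2 - 1/16)*(-474 - 355) = (-7/2 - 1*1/16)*(-829) = (-7/2 - 1/16)*(-829) = -57/16*(-829) = 47253/16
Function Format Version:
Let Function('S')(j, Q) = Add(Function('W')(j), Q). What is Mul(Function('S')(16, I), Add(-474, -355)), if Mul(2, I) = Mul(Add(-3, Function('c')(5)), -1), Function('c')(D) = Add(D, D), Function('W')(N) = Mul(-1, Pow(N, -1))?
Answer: Rational(47253, 16) ≈ 2953.3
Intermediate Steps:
Function('c')(D) = Mul(2, D)
I = Rational(-7, 2) (I = Mul(Rational(1, 2), Mul(Add(-3, Mul(2, 5)), -1)) = Mul(Rational(1, 2), Mul(Add(-3, 10), -1)) = Mul(Rational(1, 2), Mul(7, -1)) = Mul(Rational(1, 2), -7) = Rational(-7, 2) ≈ -3.5000)
Function('S')(j, Q) = Add(Q, Mul(-1, Pow(j, -1))) (Function('S')(j, Q) = Add(Mul(-1, Pow(j, -1)), Q) = Add(Q, Mul(-1, Pow(j, -1))))
Mul(Function('S')(16, I), Add(-474, -355)) = Mul(Add(Rational(-7, 2), Mul(-1, Pow(16, -1))), Add(-474, -355)) = Mul(Add(Rational(-7, 2), Mul(-1, Rational(1, 16))), -829) = Mul(Add(Rational(-7, 2), Rational(-1, 16)), -829) = Mul(Rational(-57, 16), -829) = Rational(47253, 16)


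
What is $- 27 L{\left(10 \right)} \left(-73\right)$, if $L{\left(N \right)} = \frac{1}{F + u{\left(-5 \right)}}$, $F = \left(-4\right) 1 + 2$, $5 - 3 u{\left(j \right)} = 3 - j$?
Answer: $-657$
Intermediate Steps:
$u{\left(j \right)} = \frac{2}{3} + \frac{j}{3}$ ($u{\left(j \right)} = \frac{5}{3} - \frac{3 - j}{3} = \frac{5}{3} + \left(-1 + \frac{j}{3}\right) = \frac{2}{3} + \frac{j}{3}$)
$F = -2$ ($F = -4 + 2 = -2$)
$L{\left(N \right)} = - \frac{1}{3}$ ($L{\left(N \right)} = \frac{1}{-2 + \left(\frac{2}{3} + \frac{1}{3} \left(-5\right)\right)} = \frac{1}{-2 + \left(\frac{2}{3} - \frac{5}{3}\right)} = \frac{1}{-2 - 1} = \frac{1}{-3} = - \frac{1}{3}$)
$- 27 L{\left(10 \right)} \left(-73\right) = \left(-27\right) \left(- \frac{1}{3}\right) \left(-73\right) = 9 \left(-73\right) = -657$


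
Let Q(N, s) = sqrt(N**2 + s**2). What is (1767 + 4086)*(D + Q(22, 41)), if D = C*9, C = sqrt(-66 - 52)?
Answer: 5853*sqrt(2165) + 52677*I*sqrt(118) ≈ 2.7234e+5 + 5.7222e+5*I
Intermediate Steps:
C = I*sqrt(118) (C = sqrt(-118) = I*sqrt(118) ≈ 10.863*I)
D = 9*I*sqrt(118) (D = (I*sqrt(118))*9 = 9*I*sqrt(118) ≈ 97.765*I)
(1767 + 4086)*(D + Q(22, 41)) = (1767 + 4086)*(9*I*sqrt(118) + sqrt(22**2 + 41**2)) = 5853*(9*I*sqrt(118) + sqrt(484 + 1681)) = 5853*(9*I*sqrt(118) + sqrt(2165)) = 5853*(sqrt(2165) + 9*I*sqrt(118)) = 5853*sqrt(2165) + 52677*I*sqrt(118)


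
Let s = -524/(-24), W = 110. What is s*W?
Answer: 7205/3 ≈ 2401.7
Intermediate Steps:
s = 131/6 (s = -524*(-1/24) = 131/6 ≈ 21.833)
s*W = (131/6)*110 = 7205/3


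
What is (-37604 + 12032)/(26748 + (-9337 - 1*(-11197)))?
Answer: -2131/2384 ≈ -0.89388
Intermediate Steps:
(-37604 + 12032)/(26748 + (-9337 - 1*(-11197))) = -25572/(26748 + (-9337 + 11197)) = -25572/(26748 + 1860) = -25572/28608 = -25572*1/28608 = -2131/2384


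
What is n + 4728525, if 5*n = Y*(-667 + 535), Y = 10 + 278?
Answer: 23604609/5 ≈ 4.7209e+6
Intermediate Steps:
Y = 288
n = -38016/5 (n = (288*(-667 + 535))/5 = (288*(-132))/5 = (1/5)*(-38016) = -38016/5 ≈ -7603.2)
n + 4728525 = -38016/5 + 4728525 = 23604609/5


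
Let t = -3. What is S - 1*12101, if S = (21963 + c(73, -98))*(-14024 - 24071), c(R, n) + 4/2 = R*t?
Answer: -828273591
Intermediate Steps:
c(R, n) = -2 - 3*R (c(R, n) = -2 + R*(-3) = -2 - 3*R)
S = -828261490 (S = (21963 + (-2 - 3*73))*(-14024 - 24071) = (21963 + (-2 - 219))*(-38095) = (21963 - 221)*(-38095) = 21742*(-38095) = -828261490)
S - 1*12101 = -828261490 - 1*12101 = -828261490 - 12101 = -828273591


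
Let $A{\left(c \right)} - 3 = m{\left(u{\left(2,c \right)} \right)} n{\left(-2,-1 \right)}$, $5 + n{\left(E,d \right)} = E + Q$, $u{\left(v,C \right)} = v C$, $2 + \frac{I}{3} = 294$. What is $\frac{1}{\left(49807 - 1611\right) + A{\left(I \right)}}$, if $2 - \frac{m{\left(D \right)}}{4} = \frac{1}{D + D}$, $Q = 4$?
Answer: $\frac{292}{14067101} \approx 2.0758 \cdot 10^{-5}$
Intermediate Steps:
$I = 876$ ($I = -6 + 3 \cdot 294 = -6 + 882 = 876$)
$u{\left(v,C \right)} = C v$
$m{\left(D \right)} = 8 - \frac{2}{D}$ ($m{\left(D \right)} = 8 - \frac{4}{D + D} = 8 - \frac{4}{2 D} = 8 - 4 \frac{1}{2 D} = 8 - \frac{2}{D}$)
$n{\left(E,d \right)} = -1 + E$ ($n{\left(E,d \right)} = -5 + \left(E + 4\right) = -5 + \left(4 + E\right) = -1 + E$)
$A{\left(c \right)} = -21 + \frac{3}{c}$ ($A{\left(c \right)} = 3 + \left(8 - \frac{2}{c 2}\right) \left(-1 - 2\right) = 3 + \left(8 - \frac{2}{2 c}\right) \left(-3\right) = 3 + \left(8 - 2 \frac{1}{2 c}\right) \left(-3\right) = 3 + \left(8 - \frac{1}{c}\right) \left(-3\right) = 3 - \left(24 - \frac{3}{c}\right) = -21 + \frac{3}{c}$)
$\frac{1}{\left(49807 - 1611\right) + A{\left(I \right)}} = \frac{1}{\left(49807 - 1611\right) - \left(21 - \frac{3}{876}\right)} = \frac{1}{\left(49807 - 1611\right) + \left(-21 + 3 \cdot \frac{1}{876}\right)} = \frac{1}{48196 + \left(-21 + \frac{1}{292}\right)} = \frac{1}{48196 - \frac{6131}{292}} = \frac{1}{\frac{14067101}{292}} = \frac{292}{14067101}$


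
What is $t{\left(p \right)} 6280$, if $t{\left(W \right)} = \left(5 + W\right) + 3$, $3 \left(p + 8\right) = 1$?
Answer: $\frac{6280}{3} \approx 2093.3$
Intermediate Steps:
$p = - \frac{23}{3}$ ($p = -8 + \frac{1}{3} \cdot 1 = -8 + \frac{1}{3} = - \frac{23}{3} \approx -7.6667$)
$t{\left(W \right)} = 8 + W$
$t{\left(p \right)} 6280 = \left(8 - \frac{23}{3}\right) 6280 = \frac{1}{3} \cdot 6280 = \frac{6280}{3}$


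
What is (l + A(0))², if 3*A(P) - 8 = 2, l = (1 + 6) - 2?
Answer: 625/9 ≈ 69.444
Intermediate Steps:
l = 5 (l = 7 - 2 = 5)
A(P) = 10/3 (A(P) = 8/3 + (⅓)*2 = 8/3 + ⅔ = 10/3)
(l + A(0))² = (5 + 10/3)² = (25/3)² = 625/9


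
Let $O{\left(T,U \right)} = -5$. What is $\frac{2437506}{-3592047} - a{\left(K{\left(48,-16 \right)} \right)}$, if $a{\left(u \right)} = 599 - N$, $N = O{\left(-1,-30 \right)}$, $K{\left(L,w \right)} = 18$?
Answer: $- \frac{724011298}{1197349} \approx -604.68$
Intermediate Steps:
$N = -5$
$a{\left(u \right)} = 604$ ($a{\left(u \right)} = 599 - -5 = 599 + 5 = 604$)
$\frac{2437506}{-3592047} - a{\left(K{\left(48,-16 \right)} \right)} = \frac{2437506}{-3592047} - 604 = 2437506 \left(- \frac{1}{3592047}\right) - 604 = - \frac{812502}{1197349} - 604 = - \frac{724011298}{1197349}$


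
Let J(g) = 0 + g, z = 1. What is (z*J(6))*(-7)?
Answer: -42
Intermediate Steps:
J(g) = g
(z*J(6))*(-7) = (1*6)*(-7) = 6*(-7) = -42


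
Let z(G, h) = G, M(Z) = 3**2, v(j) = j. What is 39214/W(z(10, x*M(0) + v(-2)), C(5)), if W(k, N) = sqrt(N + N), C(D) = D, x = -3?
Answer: 19607*sqrt(10)/5 ≈ 12401.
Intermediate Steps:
M(Z) = 9
W(k, N) = sqrt(2)*sqrt(N) (W(k, N) = sqrt(2*N) = sqrt(2)*sqrt(N))
39214/W(z(10, x*M(0) + v(-2)), C(5)) = 39214/((sqrt(2)*sqrt(5))) = 39214/(sqrt(10)) = 39214*(sqrt(10)/10) = 19607*sqrt(10)/5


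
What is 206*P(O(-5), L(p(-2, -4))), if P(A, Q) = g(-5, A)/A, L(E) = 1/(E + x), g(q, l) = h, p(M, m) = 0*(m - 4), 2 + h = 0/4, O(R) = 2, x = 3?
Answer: -206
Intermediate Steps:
h = -2 (h = -2 + 0/4 = -2 + 0*(1/4) = -2 + 0 = -2)
p(M, m) = 0 (p(M, m) = 0*(-4 + m) = 0)
g(q, l) = -2
L(E) = 1/(3 + E) (L(E) = 1/(E + 3) = 1/(3 + E))
P(A, Q) = -2/A
206*P(O(-5), L(p(-2, -4))) = 206*(-2/2) = 206*(-2*1/2) = 206*(-1) = -206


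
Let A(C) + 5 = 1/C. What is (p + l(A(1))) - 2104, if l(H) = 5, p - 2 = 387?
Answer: -1710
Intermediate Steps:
A(C) = -5 + 1/C
p = 389 (p = 2 + 387 = 389)
(p + l(A(1))) - 2104 = (389 + 5) - 2104 = 394 - 2104 = -1710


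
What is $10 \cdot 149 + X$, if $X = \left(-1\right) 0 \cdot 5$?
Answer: $1490$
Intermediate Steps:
$X = 0$ ($X = 0 \cdot 5 = 0$)
$10 \cdot 149 + X = 10 \cdot 149 + 0 = 1490 + 0 = 1490$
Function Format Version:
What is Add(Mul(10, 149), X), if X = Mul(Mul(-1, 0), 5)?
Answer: 1490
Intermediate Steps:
X = 0 (X = Mul(0, 5) = 0)
Add(Mul(10, 149), X) = Add(Mul(10, 149), 0) = Add(1490, 0) = 1490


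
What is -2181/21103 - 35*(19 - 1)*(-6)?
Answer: 79767159/21103 ≈ 3779.9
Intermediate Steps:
-2181/21103 - 35*(19 - 1)*(-6) = -2181*1/21103 - 35*18*(-6) = -2181/21103 - 630*(-6) = -2181/21103 + 3780 = 79767159/21103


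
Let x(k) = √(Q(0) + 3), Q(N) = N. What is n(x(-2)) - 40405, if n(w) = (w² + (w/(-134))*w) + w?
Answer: -5413871/134 + √3 ≈ -40400.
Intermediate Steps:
x(k) = √3 (x(k) = √(0 + 3) = √3)
n(w) = w + 133*w²/134 (n(w) = (w² + (w*(-1/134))*w) + w = (w² + (-w/134)*w) + w = (w² - w²/134) + w = 133*w²/134 + w = w + 133*w²/134)
n(x(-2)) - 40405 = √3*(134 + 133*√3)/134 - 40405 = -40405 + √3*(134 + 133*√3)/134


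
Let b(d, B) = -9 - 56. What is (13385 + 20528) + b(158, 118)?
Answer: 33848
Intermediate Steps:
b(d, B) = -65
(13385 + 20528) + b(158, 118) = (13385 + 20528) - 65 = 33913 - 65 = 33848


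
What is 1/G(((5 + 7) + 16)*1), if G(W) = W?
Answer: 1/28 ≈ 0.035714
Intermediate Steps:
1/G(((5 + 7) + 16)*1) = 1/(((5 + 7) + 16)*1) = 1/((12 + 16)*1) = 1/(28*1) = 1/28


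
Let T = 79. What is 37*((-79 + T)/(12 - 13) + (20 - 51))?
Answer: -1147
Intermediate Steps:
37*((-79 + T)/(12 - 13) + (20 - 51)) = 37*((-79 + 79)/(12 - 13) + (20 - 51)) = 37*(0/(-1) - 31) = 37*(0*(-1) - 31) = 37*(0 - 31) = 37*(-31) = -1147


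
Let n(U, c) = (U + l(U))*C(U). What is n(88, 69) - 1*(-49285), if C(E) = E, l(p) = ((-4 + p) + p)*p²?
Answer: 117270213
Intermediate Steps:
l(p) = p²*(-4 + 2*p) (l(p) = (-4 + 2*p)*p² = p²*(-4 + 2*p))
n(U, c) = U*(U + 2*U²*(-2 + U)) (n(U, c) = (U + 2*U²*(-2 + U))*U = U*(U + 2*U²*(-2 + U)))
n(88, 69) - 1*(-49285) = 88²*(1 + 2*88*(-2 + 88)) - 1*(-49285) = 7744*(1 + 2*88*86) + 49285 = 7744*(1 + 15136) + 49285 = 7744*15137 + 49285 = 117220928 + 49285 = 117270213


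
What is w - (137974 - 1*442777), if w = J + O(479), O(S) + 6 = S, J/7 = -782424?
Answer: -5171692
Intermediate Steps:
J = -5476968 (J = 7*(-782424) = -5476968)
O(S) = -6 + S
w = -5476495 (w = -5476968 + (-6 + 479) = -5476968 + 473 = -5476495)
w - (137974 - 1*442777) = -5476495 - (137974 - 1*442777) = -5476495 - (137974 - 442777) = -5476495 - 1*(-304803) = -5476495 + 304803 = -5171692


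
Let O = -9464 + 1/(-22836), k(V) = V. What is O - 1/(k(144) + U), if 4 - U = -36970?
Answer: -4010969328313/423813324 ≈ -9464.0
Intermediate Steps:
U = 36974 (U = 4 - 1*(-36970) = 4 + 36970 = 36974)
O = -216119905/22836 (O = -9464 - 1/22836 = -216119905/22836 ≈ -9464.0)
O - 1/(k(144) + U) = -216119905/22836 - 1/(144 + 36974) = -216119905/22836 - 1/37118 = -4010969328313/423813324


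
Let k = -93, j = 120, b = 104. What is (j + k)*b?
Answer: 2808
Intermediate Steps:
(j + k)*b = (120 - 93)*104 = 27*104 = 2808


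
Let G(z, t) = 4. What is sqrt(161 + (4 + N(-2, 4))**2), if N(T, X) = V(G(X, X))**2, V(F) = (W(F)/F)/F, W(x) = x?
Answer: 9*sqrt(561)/16 ≈ 13.323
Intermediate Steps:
V(F) = 1/F (V(F) = (F/F)/F = 1/F)
N(T, X) = 1/16 (N(T, X) = (1/4)**2 = 1/16)
sqrt(161 + (4 + N(-2, 4))**2) = sqrt(161 + (4 + 1/16)**2) = sqrt(161 + (65/16)**2) = sqrt(161 + 4225/256) = sqrt(45441/256) = 9*sqrt(561)/16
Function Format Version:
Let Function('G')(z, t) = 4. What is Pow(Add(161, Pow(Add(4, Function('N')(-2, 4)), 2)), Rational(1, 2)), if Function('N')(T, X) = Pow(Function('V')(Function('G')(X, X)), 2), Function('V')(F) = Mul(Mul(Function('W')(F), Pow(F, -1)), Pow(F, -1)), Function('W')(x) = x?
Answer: Mul(Rational(9, 16), Pow(561, Rational(1, 2))) ≈ 13.323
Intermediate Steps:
Function('V')(F) = Pow(F, -1) (Function('V')(F) = Mul(Mul(F, Pow(F, -1)), Pow(F, -1)) = Mul(1, Pow(F, -1)) = Pow(F, -1))
Function('N')(T, X) = Rational(1, 16) (Function('N')(T, X) = Pow(Pow(4, -1), 2) = Pow(Rational(1, 4), 2) = Rational(1, 16))
Pow(Add(161, Pow(Add(4, Function('N')(-2, 4)), 2)), Rational(1, 2)) = Pow(Add(161, Pow(Add(4, Rational(1, 16)), 2)), Rational(1, 2)) = Pow(Add(161, Pow(Rational(65, 16), 2)), Rational(1, 2)) = Pow(Add(161, Rational(4225, 256)), Rational(1, 2)) = Pow(Rational(45441, 256), Rational(1, 2)) = Mul(Rational(9, 16), Pow(561, Rational(1, 2)))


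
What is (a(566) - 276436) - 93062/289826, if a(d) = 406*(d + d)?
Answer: 1396928363/7627 ≈ 1.8316e+5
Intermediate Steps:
a(d) = 812*d (a(d) = 406*(2*d) = 812*d)
(a(566) - 276436) - 93062/289826 = (812*566 - 276436) - 93062/289826 = (459592 - 276436) - 93062*1/289826 = 183156 - 2449/7627 = 1396928363/7627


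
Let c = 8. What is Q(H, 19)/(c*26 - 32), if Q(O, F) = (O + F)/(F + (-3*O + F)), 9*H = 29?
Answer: 5/1122 ≈ 0.0044563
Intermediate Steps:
H = 29/9 (H = (1/9)*29 = 29/9 ≈ 3.2222)
Q(O, F) = (F + O)/(-3*O + 2*F) (Q(O, F) = (F + O)/(F + (F - 3*O)) = (F + O)/(-3*O + 2*F))
Q(H, 19)/(c*26 - 32) = ((19 + 29/9)/(-3*29/9 + 2*19))/(8*26 - 32) = ((200/9)/(-29/3 + 38))/(208 - 32) = ((200/9)/(85/3))/176 = ((3/85)*(200/9))*(1/176) = (40/51)*(1/176) = 5/1122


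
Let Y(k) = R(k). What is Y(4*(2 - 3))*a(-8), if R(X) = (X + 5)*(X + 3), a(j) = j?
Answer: 8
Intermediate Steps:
R(X) = (3 + X)*(5 + X) (R(X) = (5 + X)*(3 + X) = (3 + X)*(5 + X))
Y(k) = 15 + k² + 8*k
Y(4*(2 - 3))*a(-8) = (15 + (4*(2 - 3))² + 8*(4*(2 - 3)))*(-8) = (15 + (4*(-1))² + 8*(4*(-1)))*(-8) = (15 + (-4)² + 8*(-4))*(-8) = (15 + 16 - 32)*(-8) = -1*(-8) = 8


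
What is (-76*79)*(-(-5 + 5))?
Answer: 0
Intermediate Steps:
(-76*79)*(-(-5 + 5)) = -(-6004)*0 = -6004*0 = 0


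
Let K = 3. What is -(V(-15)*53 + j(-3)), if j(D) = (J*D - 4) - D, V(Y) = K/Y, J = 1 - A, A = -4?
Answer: 133/5 ≈ 26.600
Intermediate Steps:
J = 5 (J = 1 - 1*(-4) = 1 + 4 = 5)
V(Y) = 3/Y
j(D) = -4 + 4*D (j(D) = (5*D - 4) - D = (-4 + 5*D) - D = -4 + 4*D)
-(V(-15)*53 + j(-3)) = -((3/(-15))*53 + (-4 + 4*(-3))) = -((3*(-1/15))*53 + (-4 - 12)) = -(-1/5*53 - 16) = -(-53/5 - 16) = -1*(-133/5) = 133/5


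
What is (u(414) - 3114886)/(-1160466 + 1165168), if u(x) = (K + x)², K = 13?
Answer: -2932557/4702 ≈ -623.68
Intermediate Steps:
u(x) = (13 + x)²
(u(414) - 3114886)/(-1160466 + 1165168) = ((13 + 414)² - 3114886)/(-1160466 + 1165168) = (427² - 3114886)/4702 = (182329 - 3114886)*(1/4702) = -2932557*1/4702 = -2932557/4702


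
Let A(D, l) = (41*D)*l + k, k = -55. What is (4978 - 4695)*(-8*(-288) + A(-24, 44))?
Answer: -11616301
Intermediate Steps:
A(D, l) = -55 + 41*D*l (A(D, l) = (41*D)*l - 55 = 41*D*l - 55 = -55 + 41*D*l)
(4978 - 4695)*(-8*(-288) + A(-24, 44)) = (4978 - 4695)*(-8*(-288) + (-55 + 41*(-24)*44)) = 283*(2304 + (-55 - 43296)) = 283*(2304 - 43351) = 283*(-41047) = -11616301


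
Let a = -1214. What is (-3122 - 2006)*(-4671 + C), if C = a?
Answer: 30178280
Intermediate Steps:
C = -1214
(-3122 - 2006)*(-4671 + C) = (-3122 - 2006)*(-4671 - 1214) = -5128*(-5885) = 30178280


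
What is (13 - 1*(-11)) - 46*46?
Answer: -2092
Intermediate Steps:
(13 - 1*(-11)) - 46*46 = (13 + 11) - 2116 = 24 - 2116 = -2092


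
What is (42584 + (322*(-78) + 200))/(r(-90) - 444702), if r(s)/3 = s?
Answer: -4417/111243 ≈ -0.039706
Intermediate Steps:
r(s) = 3*s
(42584 + (322*(-78) + 200))/(r(-90) - 444702) = (42584 + (322*(-78) + 200))/(3*(-90) - 444702) = (42584 + (-25116 + 200))/(-270 - 444702) = (42584 - 24916)/(-444972) = 17668*(-1/444972) = -4417/111243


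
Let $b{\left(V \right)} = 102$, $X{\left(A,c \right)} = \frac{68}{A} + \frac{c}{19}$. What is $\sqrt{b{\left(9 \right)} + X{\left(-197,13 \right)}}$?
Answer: $\frac{\sqrt{1433774865}}{3743} \approx 10.116$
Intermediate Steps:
$X{\left(A,c \right)} = \frac{68}{A} + \frac{c}{19}$ ($X{\left(A,c \right)} = \frac{68}{A} + c \frac{1}{19} = \frac{68}{A} + \frac{c}{19}$)
$\sqrt{b{\left(9 \right)} + X{\left(-197,13 \right)}} = \sqrt{102 + \left(\frac{68}{-197} + \frac{1}{19} \cdot 13\right)} = \sqrt{102 + \left(68 \left(- \frac{1}{197}\right) + \frac{13}{19}\right)} = \sqrt{102 + \left(- \frac{68}{197} + \frac{13}{19}\right)} = \sqrt{102 + \frac{1269}{3743}} = \sqrt{\frac{383055}{3743}} = \frac{\sqrt{1433774865}}{3743}$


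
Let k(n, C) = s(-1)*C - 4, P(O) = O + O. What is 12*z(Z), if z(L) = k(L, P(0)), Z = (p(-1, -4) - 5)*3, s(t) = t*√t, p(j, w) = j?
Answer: -48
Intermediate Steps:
P(O) = 2*O
s(t) = t^(3/2)
Z = -18 (Z = (-1 - 5)*3 = -6*3 = -18)
k(n, C) = -4 - I*C (k(n, C) = (-1)^(3/2)*C - 4 = (-I)*C - 4 = -I*C - 4 = -4 - I*C)
z(L) = -4 (z(L) = -4 - I*2*0 = -4 - 1*I*0 = -4 + 0 = -4)
12*z(Z) = 12*(-4) = -48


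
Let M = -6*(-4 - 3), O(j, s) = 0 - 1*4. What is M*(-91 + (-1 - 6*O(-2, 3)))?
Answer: -2856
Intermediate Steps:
O(j, s) = -4 (O(j, s) = 0 - 4 = -4)
M = 42 (M = -6*(-7) = -3*(-14) = 42)
M*(-91 + (-1 - 6*O(-2, 3))) = 42*(-91 + (-1 - 6*(-4))) = 42*(-91 + (-1 + 24)) = 42*(-91 + 23) = 42*(-68) = -2856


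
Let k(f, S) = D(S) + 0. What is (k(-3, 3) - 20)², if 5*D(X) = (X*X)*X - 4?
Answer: 5929/25 ≈ 237.16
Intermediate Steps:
D(X) = -⅘ + X³/5 (D(X) = ((X*X)*X - 4)/5 = (X²*X - 4)/5 = (X³ - 4)/5 = (-4 + X³)/5 = -⅘ + X³/5)
k(f, S) = -⅘ + S³/5 (k(f, S) = (-⅘ + S³/5) + 0 = -⅘ + S³/5)
(k(-3, 3) - 20)² = ((-⅘ + (⅕)*3³) - 20)² = ((-⅘ + (⅕)*27) - 20)² = ((-⅘ + 27/5) - 20)² = (23/5 - 20)² = (-77/5)² = 5929/25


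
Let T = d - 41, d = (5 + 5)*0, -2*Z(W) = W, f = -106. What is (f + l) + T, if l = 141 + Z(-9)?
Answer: -3/2 ≈ -1.5000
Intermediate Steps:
Z(W) = -W/2
d = 0 (d = 10*0 = 0)
T = -41 (T = 0 - 41 = -41)
l = 291/2 (l = 141 - ½*(-9) = 141 + 9/2 = 291/2 ≈ 145.50)
(f + l) + T = (-106 + 291/2) - 41 = 79/2 - 41 = -3/2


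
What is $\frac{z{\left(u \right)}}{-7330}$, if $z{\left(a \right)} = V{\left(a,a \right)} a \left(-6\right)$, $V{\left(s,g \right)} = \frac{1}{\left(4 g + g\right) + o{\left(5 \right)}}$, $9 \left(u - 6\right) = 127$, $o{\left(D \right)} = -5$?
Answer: $\frac{543}{3151900} \approx 0.00017228$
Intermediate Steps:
$u = \frac{181}{9}$ ($u = 6 + \frac{1}{9} \cdot 127 = 6 + \frac{127}{9} = \frac{181}{9} \approx 20.111$)
$V{\left(s,g \right)} = \frac{1}{-5 + 5 g}$ ($V{\left(s,g \right)} = \frac{1}{\left(4 g + g\right) - 5} = \frac{1}{5 g - 5} = \frac{1}{-5 + 5 g}$)
$z{\left(a \right)} = - \frac{6 a}{5 \left(-1 + a\right)}$ ($z{\left(a \right)} = \frac{1}{5 \left(-1 + a\right)} a \left(-6\right) = \frac{a}{5 \left(-1 + a\right)} \left(-6\right) = - \frac{6 a}{5 \left(-1 + a\right)}$)
$\frac{z{\left(u \right)}}{-7330} = \frac{\left(-6\right) \frac{181}{9} \frac{1}{-5 + 5 \cdot \frac{181}{9}}}{-7330} = \left(-6\right) \frac{181}{9} \frac{1}{-5 + \frac{905}{9}} \left(- \frac{1}{7330}\right) = \left(-6\right) \frac{181}{9} \frac{1}{\frac{860}{9}} \left(- \frac{1}{7330}\right) = \left(-6\right) \frac{181}{9} \cdot \frac{9}{860} \left(- \frac{1}{7330}\right) = \left(- \frac{543}{430}\right) \left(- \frac{1}{7330}\right) = \frac{543}{3151900}$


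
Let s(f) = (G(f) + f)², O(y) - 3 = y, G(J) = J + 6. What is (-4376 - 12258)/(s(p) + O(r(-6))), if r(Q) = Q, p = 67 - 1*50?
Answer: -16634/1597 ≈ -10.416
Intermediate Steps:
G(J) = 6 + J
p = 17 (p = 67 - 50 = 17)
O(y) = 3 + y
s(f) = (6 + 2*f)² (s(f) = ((6 + f) + f)² = (6 + 2*f)²)
(-4376 - 12258)/(s(p) + O(r(-6))) = (-4376 - 12258)/(4*(3 + 17)² + (3 - 6)) = -16634/(4*20² - 3) = -16634/(4*400 - 3) = -16634/(1600 - 3) = -16634/1597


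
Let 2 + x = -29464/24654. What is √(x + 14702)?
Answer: 2*√558388963734/12327 ≈ 121.24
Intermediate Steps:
x = -39386/12327 (x = -2 - 29464/24654 = -2 - 29464*1/24654 = -2 - 14732/12327 = -39386/12327 ≈ -3.1951)
√(x + 14702) = √(-39386/12327 + 14702) = √(181192168/12327) = 2*√558388963734/12327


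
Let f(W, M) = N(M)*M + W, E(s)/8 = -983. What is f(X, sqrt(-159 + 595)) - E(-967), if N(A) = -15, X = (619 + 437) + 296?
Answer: 9216 - 30*sqrt(109) ≈ 8902.8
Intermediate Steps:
X = 1352 (X = 1056 + 296 = 1352)
E(s) = -7864 (E(s) = 8*(-983) = -7864)
f(W, M) = W - 15*M (f(W, M) = -15*M + W = W - 15*M)
f(X, sqrt(-159 + 595)) - E(-967) = (1352 - 15*sqrt(-159 + 595)) - 1*(-7864) = (1352 - 30*sqrt(109)) + 7864 = 9216 - 30*sqrt(109)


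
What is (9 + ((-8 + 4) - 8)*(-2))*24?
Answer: 792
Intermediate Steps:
(9 + ((-8 + 4) - 8)*(-2))*24 = (9 + (-4 - 8)*(-2))*24 = (9 - 12*(-2))*24 = (9 + 24)*24 = 33*24 = 792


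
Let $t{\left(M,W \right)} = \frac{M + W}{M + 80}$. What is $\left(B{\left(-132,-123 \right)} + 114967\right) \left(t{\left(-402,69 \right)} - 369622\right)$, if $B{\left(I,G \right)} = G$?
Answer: $- \frac{6834248782322}{161} \approx -4.2449 \cdot 10^{10}$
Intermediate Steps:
$t{\left(M,W \right)} = \frac{M + W}{80 + M}$
$\left(B{\left(-132,-123 \right)} + 114967\right) \left(t{\left(-402,69 \right)} - 369622\right) = \left(-123 + 114967\right) \left(\frac{-402 + 69}{80 - 402} - 369622\right) = 114844 \left(\frac{1}{-322} \left(-333\right) - 369622\right) = 114844 \left(\left(- \frac{1}{322}\right) \left(-333\right) - 369622\right) = 114844 \left(\frac{333}{322} - 369622\right) = 114844 \left(- \frac{119017951}{322}\right) = - \frac{6834248782322}{161}$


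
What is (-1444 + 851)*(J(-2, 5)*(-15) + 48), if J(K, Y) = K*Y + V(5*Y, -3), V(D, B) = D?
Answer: 104961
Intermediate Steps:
J(K, Y) = 5*Y + K*Y (J(K, Y) = K*Y + 5*Y = 5*Y + K*Y)
(-1444 + 851)*(J(-2, 5)*(-15) + 48) = (-1444 + 851)*((5*(5 - 2))*(-15) + 48) = -593*((5*3)*(-15) + 48) = -593*(15*(-15) + 48) = -593*(-225 + 48) = -593*(-177) = 104961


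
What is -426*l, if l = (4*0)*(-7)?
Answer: 0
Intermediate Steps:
l = 0 (l = 0*(-7) = 0)
-426*l = -426*0 = 0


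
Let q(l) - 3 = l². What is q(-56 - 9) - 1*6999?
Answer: -2771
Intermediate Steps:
q(l) = 3 + l²
q(-56 - 9) - 1*6999 = (3 + (-56 - 9)²) - 1*6999 = (3 + (-65)²) - 6999 = (3 + 4225) - 6999 = 4228 - 6999 = -2771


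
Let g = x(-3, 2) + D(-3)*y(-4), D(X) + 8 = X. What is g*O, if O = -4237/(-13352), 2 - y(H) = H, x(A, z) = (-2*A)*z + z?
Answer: -55081/3338 ≈ -16.501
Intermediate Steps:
x(A, z) = z - 2*A*z (x(A, z) = -2*A*z + z = z - 2*A*z)
y(H) = 2 - H
D(X) = -8 + X
g = -52 (g = 2*(1 - 2*(-3)) + (-8 - 3)*(2 - 1*(-4)) = 2*(1 + 6) - 11*(2 + 4) = 2*7 - 11*6 = 14 - 66 = -52)
O = 4237/13352 (O = -4237*(-1/13352) = 4237/13352 ≈ 0.31733)
g*O = -52*4237/13352 = -55081/3338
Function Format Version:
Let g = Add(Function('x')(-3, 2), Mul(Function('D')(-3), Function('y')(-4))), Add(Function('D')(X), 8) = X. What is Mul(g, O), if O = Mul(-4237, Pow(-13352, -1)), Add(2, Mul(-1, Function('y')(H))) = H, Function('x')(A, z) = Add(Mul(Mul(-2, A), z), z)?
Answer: Rational(-55081, 3338) ≈ -16.501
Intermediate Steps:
Function('x')(A, z) = Add(z, Mul(-2, A, z)) (Function('x')(A, z) = Add(Mul(-2, A, z), z) = Add(z, Mul(-2, A, z)))
Function('y')(H) = Add(2, Mul(-1, H))
Function('D')(X) = Add(-8, X)
g = -52 (g = Add(Mul(2, Add(1, Mul(-2, -3))), Mul(Add(-8, -3), Add(2, Mul(-1, -4)))) = Add(Mul(2, Add(1, 6)), Mul(-11, Add(2, 4))) = Add(Mul(2, 7), Mul(-11, 6)) = Add(14, -66) = -52)
O = Rational(4237, 13352) (O = Mul(-4237, Rational(-1, 13352)) = Rational(4237, 13352) ≈ 0.31733)
Mul(g, O) = Mul(-52, Rational(4237, 13352)) = Rational(-55081, 3338)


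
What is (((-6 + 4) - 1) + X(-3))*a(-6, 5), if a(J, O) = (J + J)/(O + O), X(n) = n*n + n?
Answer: -18/5 ≈ -3.6000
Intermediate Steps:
X(n) = n + n² (X(n) = n² + n = n + n²)
a(J, O) = J/O (a(J, O) = (2*J)/((2*O)) = (2*J)*(1/(2*O)) = J/O)
(((-6 + 4) - 1) + X(-3))*a(-6, 5) = (((-6 + 4) - 1) - 3*(1 - 3))*(-6/5) = ((-2 - 1) - 3*(-2))*(-6*⅕) = (-3 + 6)*(-6/5) = 3*(-6/5) = -18/5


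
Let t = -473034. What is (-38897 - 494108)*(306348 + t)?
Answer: 88844471430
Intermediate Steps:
(-38897 - 494108)*(306348 + t) = (-38897 - 494108)*(306348 - 473034) = -533005*(-166686) = 88844471430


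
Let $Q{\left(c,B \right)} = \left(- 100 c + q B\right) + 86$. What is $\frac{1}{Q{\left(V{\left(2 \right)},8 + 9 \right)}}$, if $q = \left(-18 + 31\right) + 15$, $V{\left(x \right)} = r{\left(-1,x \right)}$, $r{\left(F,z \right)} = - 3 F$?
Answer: $\frac{1}{262} \approx 0.0038168$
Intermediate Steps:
$V{\left(x \right)} = 3$ ($V{\left(x \right)} = \left(-3\right) \left(-1\right) = 3$)
$q = 28$ ($q = 13 + 15 = 28$)
$Q{\left(c,B \right)} = 86 - 100 c + 28 B$ ($Q{\left(c,B \right)} = \left(- 100 c + 28 B\right) + 86 = 86 - 100 c + 28 B$)
$\frac{1}{Q{\left(V{\left(2 \right)},8 + 9 \right)}} = \frac{1}{86 - 300 + 28 \left(8 + 9\right)} = \frac{1}{86 - 300 + 28 \cdot 17} = \frac{1}{86 - 300 + 476} = \frac{1}{262}$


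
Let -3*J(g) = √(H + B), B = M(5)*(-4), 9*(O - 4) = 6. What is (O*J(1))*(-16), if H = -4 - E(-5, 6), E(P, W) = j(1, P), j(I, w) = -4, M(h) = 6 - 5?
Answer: 448*I/9 ≈ 49.778*I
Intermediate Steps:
O = 14/3 (O = 4 + (⅑)*6 = 4 + ⅔ = 14/3 ≈ 4.6667)
M(h) = 1
E(P, W) = -4
B = -4 (B = 1*(-4) = -4)
H = 0 (H = -4 - 1*(-4) = -4 + 4 = 0)
J(g) = -2*I/3 (J(g) = -√(0 - 4)/3 = -2*I/3)
(O*J(1))*(-16) = (14*(-2*I/3)/3)*(-16) = -28*I/9*(-16) = 448*I/9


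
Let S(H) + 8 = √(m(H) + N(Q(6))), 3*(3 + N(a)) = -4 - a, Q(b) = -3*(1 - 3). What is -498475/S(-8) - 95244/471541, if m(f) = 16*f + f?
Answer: 5641174643364/291883879 + 498475*I*√1281/619 ≈ 19327.0 + 28822.0*I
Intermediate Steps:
Q(b) = 6 (Q(b) = -3*(-2) = 6)
m(f) = 17*f
N(a) = -13/3 - a/3 (N(a) = -3 + (-4 - a)/3 = -3 + (-4/3 - a/3) = -13/3 - a/3)
S(H) = -8 + √(-19/3 + 17*H) (S(H) = -8 + √(17*H + (-13/3 - ⅓*6)) = -8 + √(17*H + (-13/3 - 2)) = -8 + √(17*H - 19/3) = -8 + √(-19/3 + 17*H))
-498475/S(-8) - 95244/471541 = -498475/(-8 + √(-57 + 153*(-8))/3) - 95244/471541 = -498475/(-8 + √(-57 - 1224)/3) - 95244*1/471541 = -498475/(-8 + √(-1281)/3) - 95244/471541 = -498475/(-8 + (I*√1281)/3) - 95244/471541 = -498475/(-8 + I*√1281/3) - 95244/471541 = -95244/471541 - 498475/(-8 + I*√1281/3)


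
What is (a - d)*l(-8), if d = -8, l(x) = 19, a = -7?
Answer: 19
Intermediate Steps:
(a - d)*l(-8) = (-7 - 1*(-8))*19 = (-7 + 8)*19 = 1*19 = 19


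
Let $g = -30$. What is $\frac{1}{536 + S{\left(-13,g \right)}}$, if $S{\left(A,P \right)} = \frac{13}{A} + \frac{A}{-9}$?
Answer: $\frac{9}{4828} \approx 0.0018641$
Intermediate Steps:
$S{\left(A,P \right)} = \frac{13}{A} - \frac{A}{9}$ ($S{\left(A,P \right)} = \frac{13}{A} + A \left(- \frac{1}{9}\right) = \frac{13}{A} - \frac{A}{9}$)
$\frac{1}{536 + S{\left(-13,g \right)}} = \frac{1}{536 + \left(\frac{13}{-13} - - \frac{13}{9}\right)} = \frac{1}{536 + \left(13 \left(- \frac{1}{13}\right) + \frac{13}{9}\right)} = \frac{1}{536 + \left(-1 + \frac{13}{9}\right)} = \frac{1}{536 + \frac{4}{9}} = \frac{1}{\frac{4828}{9}} = \frac{9}{4828}$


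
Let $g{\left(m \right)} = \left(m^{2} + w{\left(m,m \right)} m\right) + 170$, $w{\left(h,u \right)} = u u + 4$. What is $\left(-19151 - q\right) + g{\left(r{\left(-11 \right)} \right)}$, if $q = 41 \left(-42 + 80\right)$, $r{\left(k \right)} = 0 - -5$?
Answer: $-20369$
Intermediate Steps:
$r{\left(k \right)} = 5$ ($r{\left(k \right)} = 0 + 5 = 5$)
$w{\left(h,u \right)} = 4 + u^{2}$ ($w{\left(h,u \right)} = u^{2} + 4 = 4 + u^{2}$)
$g{\left(m \right)} = 170 + m^{2} + m \left(4 + m^{2}\right)$ ($g{\left(m \right)} = \left(m^{2} + \left(4 + m^{2}\right) m\right) + 170 = \left(m^{2} + m \left(4 + m^{2}\right)\right) + 170 = 170 + m^{2} + m \left(4 + m^{2}\right)$)
$q = 1558$ ($q = 41 \cdot 38 = 1558$)
$\left(-19151 - q\right) + g{\left(r{\left(-11 \right)} \right)} = \left(-19151 - 1558\right) + \left(170 + 5^{2} + 5 \left(4 + 5^{2}\right)\right) = \left(-19151 - 1558\right) + \left(170 + 25 + 5 \left(4 + 25\right)\right) = -20709 + \left(170 + 25 + 5 \cdot 29\right) = -20709 + \left(170 + 25 + 145\right) = -20709 + 340 = -20369$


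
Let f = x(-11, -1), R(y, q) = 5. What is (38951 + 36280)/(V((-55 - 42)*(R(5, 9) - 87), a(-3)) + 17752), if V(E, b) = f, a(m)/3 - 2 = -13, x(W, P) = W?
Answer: 75231/17741 ≈ 4.2405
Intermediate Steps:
a(m) = -33 (a(m) = 6 + 3*(-13) = 6 - 39 = -33)
f = -11
V(E, b) = -11
(38951 + 36280)/(V((-55 - 42)*(R(5, 9) - 87), a(-3)) + 17752) = (38951 + 36280)/(-11 + 17752) = 75231/17741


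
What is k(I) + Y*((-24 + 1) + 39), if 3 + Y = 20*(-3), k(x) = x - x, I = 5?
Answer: -1008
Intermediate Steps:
k(x) = 0
Y = -63 (Y = -3 + 20*(-3) = -3 - 60 = -63)
k(I) + Y*((-24 + 1) + 39) = 0 - 63*((-24 + 1) + 39) = 0 - 63*(-23 + 39) = 0 - 63*16 = 0 - 1008 = -1008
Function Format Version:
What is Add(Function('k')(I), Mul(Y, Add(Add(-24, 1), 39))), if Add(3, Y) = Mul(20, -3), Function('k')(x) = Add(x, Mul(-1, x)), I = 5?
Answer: -1008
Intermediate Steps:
Function('k')(x) = 0
Y = -63 (Y = Add(-3, Mul(20, -3)) = Add(-3, -60) = -63)
Add(Function('k')(I), Mul(Y, Add(Add(-24, 1), 39))) = Add(0, Mul(-63, Add(Add(-24, 1), 39))) = Add(0, Mul(-63, Add(-23, 39))) = Add(0, Mul(-63, 16)) = Add(0, -1008) = -1008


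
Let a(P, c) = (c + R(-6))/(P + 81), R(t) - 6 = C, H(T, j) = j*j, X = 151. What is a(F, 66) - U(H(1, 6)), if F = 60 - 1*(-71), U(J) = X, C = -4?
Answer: -7986/53 ≈ -150.68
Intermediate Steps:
H(T, j) = j²
R(t) = 2 (R(t) = 6 - 4 = 2)
U(J) = 151
F = 131 (F = 60 + 71 = 131)
a(P, c) = (2 + c)/(81 + P) (a(P, c) = (c + 2)/(P + 81) = (2 + c)/(81 + P))
a(F, 66) - U(H(1, 6)) = (2 + 66)/(81 + 131) - 1*151 = 68/212 - 151 = (1/212)*68 - 151 = 17/53 - 151 = -7986/53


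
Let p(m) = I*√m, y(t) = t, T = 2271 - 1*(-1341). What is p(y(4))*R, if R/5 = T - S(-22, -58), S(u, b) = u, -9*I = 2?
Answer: -72680/9 ≈ -8075.6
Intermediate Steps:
I = -2/9 (I = -⅑*2 = -2/9 ≈ -0.22222)
T = 3612 (T = 2271 + 1341 = 3612)
p(m) = -2*√m/9
R = 18170 (R = 5*(3612 - 1*(-22)) = 5*(3612 + 22) = 5*3634 = 18170)
p(y(4))*R = -2*√4/9*18170 = -2/9*2*18170 = -4/9*18170 = -72680/9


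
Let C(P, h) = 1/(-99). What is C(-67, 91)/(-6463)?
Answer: 1/639837 ≈ 1.5629e-6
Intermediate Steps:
C(P, h) = -1/99
C(-67, 91)/(-6463) = -1/99/(-6463) = -1/99*(-1/6463) = 1/639837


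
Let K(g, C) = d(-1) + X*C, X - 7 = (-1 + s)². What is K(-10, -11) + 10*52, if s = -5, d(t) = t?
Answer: 46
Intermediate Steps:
X = 43 (X = 7 + (-1 - 5)² = 7 + (-6)² = 7 + 36 = 43)
K(g, C) = -1 + 43*C
K(-10, -11) + 10*52 = (-1 + 43*(-11)) + 10*52 = (-1 - 473) + 520 = -474 + 520 = 46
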